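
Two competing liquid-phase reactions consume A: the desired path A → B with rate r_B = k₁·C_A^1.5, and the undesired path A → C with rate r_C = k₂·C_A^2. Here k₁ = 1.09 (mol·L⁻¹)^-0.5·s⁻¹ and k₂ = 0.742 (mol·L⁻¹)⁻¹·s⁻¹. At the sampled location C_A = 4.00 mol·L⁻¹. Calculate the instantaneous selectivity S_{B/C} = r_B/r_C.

0.735

S_{B/C} = r_B/r_C = (k₁·C_A^1.5)/(k₂·C_A^2) = (k₁/k₂)·C_A^-0.5.
= (1.09×4.000^1.5) / (0.742×4.000^2) = 8.720/11.87 = 0.735.
The undesired path is higher order in A, so low C_A (CSTR or dilute feed) favours B.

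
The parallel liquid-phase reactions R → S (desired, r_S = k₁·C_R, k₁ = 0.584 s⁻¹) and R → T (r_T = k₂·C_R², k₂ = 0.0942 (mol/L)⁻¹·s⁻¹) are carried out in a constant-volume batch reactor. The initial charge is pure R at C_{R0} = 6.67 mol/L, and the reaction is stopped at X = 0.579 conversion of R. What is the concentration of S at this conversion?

C_R = C_{R0}(1−X) = 2.808 mol/L.
Along a PFR/batch, dC_S/dC_R = −r_S/(r_S+r_T) = −k₁/(k₁+k₂·C_R).
Integrating from C_{R0} to C_R: C_S = (0.584/0.0942)·ln[(0.584+0.0942·6.67)/(0.584+0.0942·2.81)] = 6.200·ln(1.212/0.8485) = 2.212 mol/L.

2.21 mol/L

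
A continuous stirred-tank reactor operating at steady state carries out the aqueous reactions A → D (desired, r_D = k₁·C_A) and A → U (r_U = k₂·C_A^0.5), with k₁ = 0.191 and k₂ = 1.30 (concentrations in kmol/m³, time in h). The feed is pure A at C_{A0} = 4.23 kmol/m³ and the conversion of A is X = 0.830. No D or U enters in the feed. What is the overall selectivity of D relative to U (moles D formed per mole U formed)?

0.125

Exit C_A = C_{A0}(1−X) = 4.23×0.170 = 0.7191 kmol/m³.
A CSTR operates uniformly at the exit composition, giving r_D = 0.1373 and r_U = 1.102 (each k·C_A^n at C_A = 0.7191).
Overall selectivity = C_D/C_U = r_Dτ/(r_Uτ) = r_D/r_U = 0.125.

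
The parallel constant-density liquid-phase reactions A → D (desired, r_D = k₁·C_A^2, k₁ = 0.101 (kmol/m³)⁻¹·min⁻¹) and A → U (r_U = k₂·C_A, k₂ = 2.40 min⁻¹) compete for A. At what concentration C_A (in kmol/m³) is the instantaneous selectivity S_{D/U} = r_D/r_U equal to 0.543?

12.9 kmol/m³

S_{D/U} = (k₁/k₂)·C_A ⇒ C_A = S·k₂/k₁.
= 0.543×2.40/0.101 = 12.9 kmol/m³.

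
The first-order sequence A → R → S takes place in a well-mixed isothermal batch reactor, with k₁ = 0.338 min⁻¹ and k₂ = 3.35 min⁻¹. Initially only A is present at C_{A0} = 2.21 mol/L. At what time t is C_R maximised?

0.762 min

The intermediate peaks when r₁ = r₂, i.e. k₁e^(−k₁t) = k₂e^(−k₂t), giving t_opt = ln(k₂/k₁)/(k₂−k₁).
= ln(3.35/0.338)/(3.35−0.338) = ln(9.911)/3.012 = 2.294/3.012 = 0.762 min.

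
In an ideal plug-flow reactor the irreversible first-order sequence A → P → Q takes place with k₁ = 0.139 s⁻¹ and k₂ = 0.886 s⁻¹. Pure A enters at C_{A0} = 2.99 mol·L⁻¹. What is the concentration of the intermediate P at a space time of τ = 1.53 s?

For first-order series with pure A initially, C_P(τ) = k₁C_{A0}/(k₂−k₁)·(e^(−k₁τ) − e^(−k₂τ)).
e^(−k₁τ) = e^(−0.139×1.53) = e^(−0.2127) = 0.8084; e^(−k₂τ) = e^(−1.356) = 0.2578.
C_P = 0.139×2.99/(0.886−0.139) × (0.8084−0.2578) = 0.5564×0.5506 = 0.3064 mol·L⁻¹.

0.306 mol·L⁻¹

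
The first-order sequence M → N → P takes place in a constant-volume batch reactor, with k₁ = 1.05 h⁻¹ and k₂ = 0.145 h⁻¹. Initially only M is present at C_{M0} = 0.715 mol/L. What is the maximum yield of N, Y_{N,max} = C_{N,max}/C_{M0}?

At the optimum, C_{N,max}/C_{M0} = (k₁/k₂)^[k₂/(k₂−k₁)].
= (1.05/0.145)^(0.145/(0.145−1.05)) = (7.241)^(-0.1602) = 0.7282.

0.728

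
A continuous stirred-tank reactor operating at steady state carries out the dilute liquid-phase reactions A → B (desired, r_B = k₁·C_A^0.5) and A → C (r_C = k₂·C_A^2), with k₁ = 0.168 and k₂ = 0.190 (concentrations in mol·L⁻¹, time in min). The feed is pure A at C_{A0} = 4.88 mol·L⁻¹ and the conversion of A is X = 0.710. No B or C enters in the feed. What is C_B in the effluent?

Exit C_A = C_{A0}(1−X) = 4.88×0.290 = 1.415 mol·L⁻¹.
A CSTR operates uniformly at the exit composition, giving r_B = 0.1999 and r_C = 0.3805 (each k·C_A^n at C_A = 1.415).
Fraction of consumed A going to B: r_B/(r_B+r_C) = 0.3444.
C_B = 0.3444·C_{A0}·X = 0.3444×4.88×0.710 = 1.19 mol·L⁻¹.

1.19 mol·L⁻¹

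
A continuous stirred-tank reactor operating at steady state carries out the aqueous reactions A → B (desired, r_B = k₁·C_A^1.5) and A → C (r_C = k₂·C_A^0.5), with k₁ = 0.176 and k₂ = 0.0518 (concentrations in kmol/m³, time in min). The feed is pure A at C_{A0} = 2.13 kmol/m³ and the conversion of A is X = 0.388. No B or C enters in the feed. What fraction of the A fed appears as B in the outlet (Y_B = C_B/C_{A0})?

Exit C_A = C_{A0}(1−X) = 2.13×0.612 = 1.304 kmol/m³.
A CSTR operates uniformly at the exit composition, giving r_B = 0.2619 and r_C = 0.05914 (each k·C_A^n at C_A = 1.304).
Fraction of consumed A going to B: r_B/(r_B+r_C) = 0.8158.
C_B = 0.8158·C_{A0}·X = 0.8158×2.13×0.388 = 0.674 kmol/m³; Y_B = C_B/C_{A0} = 0.317.

0.317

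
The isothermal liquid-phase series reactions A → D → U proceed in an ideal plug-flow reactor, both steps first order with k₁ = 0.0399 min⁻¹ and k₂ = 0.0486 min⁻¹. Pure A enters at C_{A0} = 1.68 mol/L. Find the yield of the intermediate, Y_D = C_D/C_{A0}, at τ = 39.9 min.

0.274

For first-order series with pure A initially, C_D(τ) = k₁C_{A0}/(k₂−k₁)·(e^(−k₁τ) − e^(−k₂τ)).
e^(−k₁τ) = e^(−0.0399×39.9) = e^(−1.592) = 0.2035; e^(−k₂τ) = e^(−1.939) = 0.1438.
C_D = 0.0399×1.68/(0.0486−0.0399) × (0.2035−0.1438) = 7.705×0.05969 = 0.4599 mol/L.
Y_D = C_D/C_{A0} = 0.4599/1.68 = 0.274.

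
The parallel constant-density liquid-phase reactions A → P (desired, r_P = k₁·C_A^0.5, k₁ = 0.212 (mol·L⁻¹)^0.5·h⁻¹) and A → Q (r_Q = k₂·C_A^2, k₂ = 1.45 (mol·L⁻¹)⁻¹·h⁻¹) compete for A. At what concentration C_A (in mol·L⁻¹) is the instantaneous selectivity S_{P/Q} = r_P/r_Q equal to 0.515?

S_{P/Q} = (k₁/k₂)·C_A^-1.5 ⇒ C_A = (S·k₂/k₁)^(1/(-1.5)).
= (0.515×1.45/0.212)^(-0.6667) = (3.522)^(-0.6667) = 0.432 mol·L⁻¹.

0.432 mol·L⁻¹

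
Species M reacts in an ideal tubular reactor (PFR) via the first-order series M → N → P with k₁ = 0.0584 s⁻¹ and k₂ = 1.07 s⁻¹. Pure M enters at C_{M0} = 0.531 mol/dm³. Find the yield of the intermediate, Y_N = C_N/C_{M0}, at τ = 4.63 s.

The intermediate concentration in a first-order A→B→C sequence is C_N = k₁C_{M0}(e^(−k₁τ) − e^(−k₂τ))/(k₂−k₁).
e^(−k₁τ) = e^(−0.0584×4.63) = e^(−0.2704) = 0.7631; e^(−k₂τ) = e^(−4.954) = 0.007054.
C_N = 0.0584×0.531/(1.07−0.0584) × (0.7631−0.007054) = 0.03065×0.7560 = 0.02318 mol/dm³.
Y_N = C_N/C_{M0} = 0.02318/0.531 = 0.0436.

0.0436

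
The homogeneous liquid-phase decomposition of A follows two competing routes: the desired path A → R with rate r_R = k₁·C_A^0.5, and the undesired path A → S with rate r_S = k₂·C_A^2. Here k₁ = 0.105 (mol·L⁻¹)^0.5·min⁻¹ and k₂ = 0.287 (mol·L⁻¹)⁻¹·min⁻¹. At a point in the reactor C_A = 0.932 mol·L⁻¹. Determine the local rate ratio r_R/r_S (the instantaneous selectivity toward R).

S_{R/S} = r_R/r_S = (k₁·C_A^0.5)/(k₂·C_A^2) = (k₁/k₂)·C_A^-1.5.
= (0.105×0.9320^0.5) / (0.287×0.9320^2) = 0.1014/0.2493 = 0.407.

0.407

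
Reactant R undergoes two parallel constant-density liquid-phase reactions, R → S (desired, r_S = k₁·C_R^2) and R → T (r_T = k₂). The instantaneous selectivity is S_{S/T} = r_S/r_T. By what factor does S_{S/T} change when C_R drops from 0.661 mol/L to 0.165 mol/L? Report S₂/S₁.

0.0623

S_{S/T} = (k₁/k₂)·C_R^2, so S₂/S₁ = (C_{R,2}/C_{R,1})^2.
= (0.165/0.661)^2 = (0.2496)^2 = 0.0623.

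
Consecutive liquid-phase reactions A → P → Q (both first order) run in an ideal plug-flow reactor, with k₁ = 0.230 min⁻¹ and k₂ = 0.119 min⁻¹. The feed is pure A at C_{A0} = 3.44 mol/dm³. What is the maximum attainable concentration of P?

1.70 mol/dm³

For a first-order series the maximum intermediate yield is C_{P,max}/C_{A0} = (k₁/k₂)^[k₂/(k₂−k₁)].
= (0.230/0.119)^(0.119/(0.119−0.230)) = (1.933)^(-1.072) = 0.4934.
C_{P,max} = 0.4934×3.44 = 1.70 mol/dm³.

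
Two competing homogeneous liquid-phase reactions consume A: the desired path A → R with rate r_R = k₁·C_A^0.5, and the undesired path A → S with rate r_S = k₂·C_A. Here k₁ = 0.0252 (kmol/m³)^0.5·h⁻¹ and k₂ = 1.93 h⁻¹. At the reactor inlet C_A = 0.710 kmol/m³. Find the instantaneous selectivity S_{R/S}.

S_{R/S} = r_R/r_S = (k₁·C_A^0.5)/(k₂·C_A) = (k₁/k₂)·C_A^-0.5.
= (0.0252×0.7100^0.5) / (1.93×0.7100) = 0.02123/1.370 = 0.0155.

0.0155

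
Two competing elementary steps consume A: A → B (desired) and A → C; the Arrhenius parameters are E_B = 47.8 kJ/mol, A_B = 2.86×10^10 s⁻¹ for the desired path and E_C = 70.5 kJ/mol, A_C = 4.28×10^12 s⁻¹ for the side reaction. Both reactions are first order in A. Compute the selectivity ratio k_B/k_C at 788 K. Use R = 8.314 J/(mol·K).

0.214

Since both paths have the same order in A, the concentration cancels and S_{B/C} = k_B/k_C = (A_B/A_C)·exp[(E_C−E_B)/(RT)].
(E_C−E_B)/(RT) = (70.5−47.8)×10³/(8.314×788) = 22700/6551 = 3.465.
k_B/k_C = (2.86×10^10/4.28×10^12)·exp(3.465) = 0.006682 × 31.97 = 0.214.
Since E_B < E_C, lowering the temperature improves selectivity toward B.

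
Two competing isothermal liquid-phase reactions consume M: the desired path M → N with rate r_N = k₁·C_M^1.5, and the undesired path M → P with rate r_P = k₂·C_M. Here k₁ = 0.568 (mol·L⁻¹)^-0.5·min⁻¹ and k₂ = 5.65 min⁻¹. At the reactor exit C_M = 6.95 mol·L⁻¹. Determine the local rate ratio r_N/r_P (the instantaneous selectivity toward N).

0.265

S_{N/P} = r_N/r_P = (k₁·C_M^1.5)/(k₂·C_M) = (k₁/k₂)·C_M^0.5.
= (0.568×6.950^1.5) / (5.65×6.950) = 10.41/39.27 = 0.265.
Since the desired path is higher order in M, keeping C_M high (PFR or concentrated feed) favours N.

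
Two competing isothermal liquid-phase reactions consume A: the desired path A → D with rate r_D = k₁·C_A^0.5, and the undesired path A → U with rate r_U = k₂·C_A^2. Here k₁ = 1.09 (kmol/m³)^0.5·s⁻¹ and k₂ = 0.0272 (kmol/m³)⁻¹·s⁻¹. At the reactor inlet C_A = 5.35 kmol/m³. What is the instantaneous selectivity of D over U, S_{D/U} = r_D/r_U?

S_{D/U} = r_D/r_U = (k₁·C_A^0.5)/(k₂·C_A^2) = (k₁/k₂)·C_A^-1.5.
= (1.09×5.350^0.5) / (0.0272×5.350^2) = 2.521/0.7785 = 3.24.
The undesired path is higher order in A, so low C_A (CSTR or dilute feed) favours D.

3.24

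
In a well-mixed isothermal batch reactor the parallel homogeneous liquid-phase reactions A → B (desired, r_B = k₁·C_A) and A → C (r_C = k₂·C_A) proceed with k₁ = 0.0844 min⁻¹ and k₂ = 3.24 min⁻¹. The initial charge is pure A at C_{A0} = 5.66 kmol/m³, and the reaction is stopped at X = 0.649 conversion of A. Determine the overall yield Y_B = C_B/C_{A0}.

C_A = C_{A0}(1−X) = 1.987 kmol/m³.
Both paths are first order in A, so the instantaneous fraction to B is constant: dC_B/d(−C_A) = k₁/(k₁+k₂) = 0.02539.
C_B = 0.02539·(C_{A0}−C_A) = 0.02539×3.673 = 0.0933 kmol/m³.
Y_B = C_B/C_{A0} = 0.09326/5.66 = 0.0165.

0.0165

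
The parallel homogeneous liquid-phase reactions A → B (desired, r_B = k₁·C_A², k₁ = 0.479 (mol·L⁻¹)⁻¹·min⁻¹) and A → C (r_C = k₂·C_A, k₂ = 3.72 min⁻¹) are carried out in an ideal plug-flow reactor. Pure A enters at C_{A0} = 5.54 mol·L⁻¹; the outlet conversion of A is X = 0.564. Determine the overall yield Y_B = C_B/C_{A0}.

0.189

C_A = C_{A0}(1−X) = 2.415 mol·L⁻¹.
Along a PFR/batch, dC_C/dC_A = −r_C/(r_B+r_C) = −k₂/(k₂+k₁·C_A).
Integrating from C_{A0} to C_A: C_C = (3.72/0.479)·ln[(3.72+0.479·5.54)/(3.72+0.479·2.42)] = 7.766·ln(6.374/4.877) = 2.079 mol·L⁻¹.
Then C_B = (C_{A0}−C_A) − C_C = 3.125 − 2.079 = 1.046 mol·L⁻¹.
Y_B = C_B/C_{A0} = 1.046/5.54 = 0.189.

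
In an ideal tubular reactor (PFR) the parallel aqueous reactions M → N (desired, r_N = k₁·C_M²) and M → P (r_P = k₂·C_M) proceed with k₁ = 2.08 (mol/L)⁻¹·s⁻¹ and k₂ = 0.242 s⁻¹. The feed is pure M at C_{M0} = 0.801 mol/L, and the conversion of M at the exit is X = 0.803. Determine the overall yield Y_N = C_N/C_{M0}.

0.628

C_M = C_{M0}(1−X) = 0.1578 mol/L.
Along a PFR/batch, dC_P/dC_M = −r_P/(r_N+r_P) = −k₂/(k₂+k₁·C_M).
Integrating from C_{M0} to C_M: C_P = (0.242/2.08)·ln[(0.242+2.08·0.801)/(0.242+2.08·0.158)] = 0.1163·ln(1.908/0.5702) = 0.1405 mol/L.
Then C_N = (C_{M0}−C_M) − C_P = 0.6432 − 0.1405 = 0.5027 mol/L.
Y_N = C_N/C_{M0} = 0.5027/0.801 = 0.628.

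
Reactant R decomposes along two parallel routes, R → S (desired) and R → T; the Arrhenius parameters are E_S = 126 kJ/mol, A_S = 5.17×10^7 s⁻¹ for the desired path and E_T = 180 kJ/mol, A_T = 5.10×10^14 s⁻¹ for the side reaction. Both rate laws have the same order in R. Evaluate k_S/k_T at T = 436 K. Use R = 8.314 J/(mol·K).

With equal orders, S_{S/T} = k_S/k_T = (A_S/A_T)·exp[(E_T−E_S)/(RT)].
(E_T−E_S)/(RT) = (180−126)×10³/(8.314×436) = 54000/3625 = 14.90.
k_S/k_T = (5.17×10^7/5.10×10^14)·exp(14.90) = 1.014×10^-7 × 2.949×10^6 = 0.299.
Since E_S < E_T, lowering the temperature improves selectivity toward S.

0.299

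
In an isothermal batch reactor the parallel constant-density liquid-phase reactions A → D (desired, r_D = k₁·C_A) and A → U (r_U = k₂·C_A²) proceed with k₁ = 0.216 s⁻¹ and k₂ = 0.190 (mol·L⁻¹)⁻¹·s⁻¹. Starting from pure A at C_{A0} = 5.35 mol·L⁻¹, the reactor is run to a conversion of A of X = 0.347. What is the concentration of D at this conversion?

0.383 mol·L⁻¹

C_A = C_{A0}(1−X) = 3.494 mol·L⁻¹.
Along a PFR/batch, dC_D/dC_A = −r_D/(r_D+r_U) = −k₁/(k₁+k₂·C_A).
Integrating from C_{A0} to C_A: C_D = (0.216/0.190)·ln[(0.216+0.190·5.35)/(0.216+0.190·3.49)] = 1.137·ln(1.232/0.8798) = 0.3833 mol·L⁻¹.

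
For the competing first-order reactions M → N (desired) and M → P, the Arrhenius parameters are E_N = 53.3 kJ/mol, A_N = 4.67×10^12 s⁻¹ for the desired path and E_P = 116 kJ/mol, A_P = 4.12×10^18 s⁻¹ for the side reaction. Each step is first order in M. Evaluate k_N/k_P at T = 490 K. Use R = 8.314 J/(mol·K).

5.48

Since both paths have the same order in M, the concentration cancels and S_{N/P} = k_N/k_P = (A_N/A_P)·exp[(E_P−E_N)/(RT)].
(E_P−E_N)/(RT) = (116−53.3)×10³/(8.314×490) = 62700/4074 = 15.39.
k_N/k_P = (4.67×10^12/4.12×10^18)·exp(15.39) = 1.133×10^-6 × 4.832×10^6 = 5.48.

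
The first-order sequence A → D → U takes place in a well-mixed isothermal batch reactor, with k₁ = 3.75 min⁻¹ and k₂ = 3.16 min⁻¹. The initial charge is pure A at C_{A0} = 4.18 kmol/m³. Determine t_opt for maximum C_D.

The intermediate peaks when r₁ = r₂, i.e. k₁e^(−k₁t) = k₂e^(−k₂t), giving t_opt = ln(k₂/k₁)/(k₂−k₁).
= ln(3.16/3.75)/(3.16−3.75) = ln(0.8427)/-0.5900 = -0.1712/-0.5900 = 0.290 min.

0.290 min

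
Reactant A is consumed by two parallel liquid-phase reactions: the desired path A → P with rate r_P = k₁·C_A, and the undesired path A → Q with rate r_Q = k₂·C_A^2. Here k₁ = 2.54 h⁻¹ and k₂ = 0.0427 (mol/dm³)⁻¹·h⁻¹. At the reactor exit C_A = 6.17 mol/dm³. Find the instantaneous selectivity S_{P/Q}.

9.64

S_{P/Q} = r_P/r_Q = (k₁·C_A)/(k₂·C_A^2) = (k₁/k₂)·C_A⁻¹.
= (2.54×6.170) / (0.0427×6.170^2) = 15.67/1.626 = 9.64.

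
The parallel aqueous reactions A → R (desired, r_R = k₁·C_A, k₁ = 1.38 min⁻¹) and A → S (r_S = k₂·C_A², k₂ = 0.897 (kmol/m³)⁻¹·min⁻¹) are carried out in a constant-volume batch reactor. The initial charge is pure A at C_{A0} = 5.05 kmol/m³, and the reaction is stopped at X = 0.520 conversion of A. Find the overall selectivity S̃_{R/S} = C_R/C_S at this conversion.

C_A = C_{A0}(1−X) = 2.424 kmol/m³.
Along a PFR/batch, dC_R/dC_A = −r_R/(r_R+r_S) = −k₁/(k₁+k₂·C_A).
Integrating from C_{A0} to C_A: C_R = (1.38/0.897)·ln[(1.38+0.897·5.05)/(1.38+0.897·2.42)] = 1.538·ln(5.910/3.554) = 0.7822 kmol/m³.
C_S = (C_{A0}−C_A)−C_R = 1.844 kmol/m³; S̃_{R/S} = 0.7822/1.844 = 0.424.

0.424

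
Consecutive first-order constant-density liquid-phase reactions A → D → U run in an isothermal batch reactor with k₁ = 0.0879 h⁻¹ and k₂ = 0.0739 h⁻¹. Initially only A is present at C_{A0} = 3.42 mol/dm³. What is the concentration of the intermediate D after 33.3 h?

0.683 mol/dm³

For first-order series with pure A initially, C_D(t) = k₁C_{A0}/(k₂−k₁)·(e^(−k₁t) − e^(−k₂t)).
e^(−k₁t) = e^(−0.0879×33.3) = e^(−2.927) = 0.05355; e^(−k₂t) = e^(−2.461) = 0.08536.
C_D = 0.0879×3.42/(0.0739−0.0879) × (0.05355−0.08536) = (-21.47)×(-0.03181) = 0.6830 mol/dm³.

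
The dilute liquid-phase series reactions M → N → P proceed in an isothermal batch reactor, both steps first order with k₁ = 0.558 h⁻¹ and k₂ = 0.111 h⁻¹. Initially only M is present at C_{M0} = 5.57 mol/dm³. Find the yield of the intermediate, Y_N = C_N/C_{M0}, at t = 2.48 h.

For first-order series with pure M initially, C_N(t) = k₁C_{M0}/(k₂−k₁)·(e^(−k₁t) − e^(−k₂t)).
e^(−k₁t) = e^(−0.558×2.48) = e^(−1.384) = 0.2506; e^(−k₂t) = e^(−0.2753) = 0.7594.
C_N = 0.558×5.57/(0.111−0.558) × (0.2506−0.7594) = (-6.953)×(-0.5087) = 3.537 mol/dm³.
Y_N = C_N/C_{M0} = 3.537/5.57 = 0.635.

0.635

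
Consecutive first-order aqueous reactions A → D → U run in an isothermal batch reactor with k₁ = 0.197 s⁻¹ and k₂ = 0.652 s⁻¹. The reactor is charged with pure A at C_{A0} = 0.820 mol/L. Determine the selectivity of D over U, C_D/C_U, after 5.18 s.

The intermediate concentration in a first-order A→B→C sequence is C_D = k₁C_{A0}(e^(−k₁t) − e^(−k₂t))/(k₂−k₁).
e^(−k₁t) = e^(−0.197×5.18) = e^(−1.020) = 0.3604; e^(−k₂t) = e^(−3.377) = 0.03414.
C_D = 0.197×0.820/(0.652−0.197) × (0.3604−0.03414) = 0.3550×0.3263 = 0.1158 mol/L.
C_A = C_{A0}e^(−k₁t) = 0.2956 mol/L, so C_U = C_{A0}−C_A−C_D = 0.4086 mol/L; C_D/C_U = 0.284.

0.284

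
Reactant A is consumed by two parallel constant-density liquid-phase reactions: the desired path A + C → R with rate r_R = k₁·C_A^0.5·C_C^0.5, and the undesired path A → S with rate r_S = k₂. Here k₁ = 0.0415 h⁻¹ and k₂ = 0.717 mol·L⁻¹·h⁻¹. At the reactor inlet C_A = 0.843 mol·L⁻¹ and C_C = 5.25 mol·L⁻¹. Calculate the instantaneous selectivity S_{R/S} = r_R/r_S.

0.122

S_{R/S} = r_R/r_S = (k₁·C_A^0.5·C_C^0.5)/(k₂) = (k₁/k₂)·C_A^0.5·C_C^0.5.
= (0.0415×0.8430^0.5×5.250^0.5) / (0.717) = 0.08731/0.7170 = 0.122.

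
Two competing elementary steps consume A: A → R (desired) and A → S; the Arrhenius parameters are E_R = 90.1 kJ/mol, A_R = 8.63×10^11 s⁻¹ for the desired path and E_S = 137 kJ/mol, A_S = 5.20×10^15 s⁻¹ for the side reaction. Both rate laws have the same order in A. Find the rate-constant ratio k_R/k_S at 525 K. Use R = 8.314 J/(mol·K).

k_R/k_S = (A_R/A_S)·exp[−(E_R−E_S)/(RT)] = (A_R/A_S)·exp[(E_S−E_R)/(RT)].
(E_S−E_R)/(RT) = (137−90.1)×10³/(8.314×525) = 46900/4365 = 10.74.
k_R/k_S = (8.63×10^11/5.20×10^15)·exp(10.74) = 1.660×10^-4 × 46394 = 7.70.
Since E_R < E_S, lowering the temperature improves selectivity toward R.

7.70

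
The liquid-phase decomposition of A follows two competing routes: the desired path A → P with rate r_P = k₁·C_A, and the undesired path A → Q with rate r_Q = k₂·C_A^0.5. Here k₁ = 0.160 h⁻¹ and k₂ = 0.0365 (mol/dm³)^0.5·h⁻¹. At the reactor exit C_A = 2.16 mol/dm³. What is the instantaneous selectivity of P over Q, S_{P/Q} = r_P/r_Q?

6.44

S_{P/Q} = r_P/r_Q = (k₁·C_A)/(k₂·C_A^0.5) = (k₁/k₂)·C_A^0.5.
= (0.160×2.160) / (0.0365×2.160^0.5) = 0.3456/0.05364 = 6.44.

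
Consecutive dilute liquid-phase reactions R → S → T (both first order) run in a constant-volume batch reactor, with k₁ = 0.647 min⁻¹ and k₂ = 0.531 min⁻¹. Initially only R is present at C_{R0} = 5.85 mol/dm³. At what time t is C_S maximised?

For first-order series the maximum of C_S occurs at t_opt = ln(k₂/k₁)/(k₂−k₁).
= ln(0.531/0.647)/(0.531−0.647) = ln(0.8207)/-0.1160 = -0.1976/-0.1160 = 1.70 min.

1.70 min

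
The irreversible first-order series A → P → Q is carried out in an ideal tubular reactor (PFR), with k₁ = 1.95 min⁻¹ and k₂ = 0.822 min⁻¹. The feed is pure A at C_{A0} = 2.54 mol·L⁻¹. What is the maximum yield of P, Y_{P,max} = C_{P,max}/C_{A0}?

For a first-order series the maximum intermediate yield is C_{P,max}/C_{A0} = (k₁/k₂)^[k₂/(k₂−k₁)].
= (1.95/0.822)^(0.822/(0.822−1.95)) = (2.372)^(-0.7287) = 0.5329.

0.533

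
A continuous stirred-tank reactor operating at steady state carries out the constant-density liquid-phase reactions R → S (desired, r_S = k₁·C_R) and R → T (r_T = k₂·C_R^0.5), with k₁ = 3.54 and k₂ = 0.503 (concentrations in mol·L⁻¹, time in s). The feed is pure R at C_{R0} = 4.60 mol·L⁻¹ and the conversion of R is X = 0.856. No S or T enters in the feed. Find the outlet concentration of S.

Exit C_R = C_{R0}(1−X) = 4.60×0.144 = 0.6624 mol·L⁻¹.
A CSTR operates uniformly at the exit composition, giving r_S = 2.345 and r_T = 0.4094 (each k·C_R^n at C_R = 0.6624).
Fraction of consumed R going to S: r_S/(r_S+r_T) = 0.8514.
C_S = 0.8514·C_{R0}·X = 0.8514×4.60×0.856 = 3.35 mol·L⁻¹.

3.35 mol·L⁻¹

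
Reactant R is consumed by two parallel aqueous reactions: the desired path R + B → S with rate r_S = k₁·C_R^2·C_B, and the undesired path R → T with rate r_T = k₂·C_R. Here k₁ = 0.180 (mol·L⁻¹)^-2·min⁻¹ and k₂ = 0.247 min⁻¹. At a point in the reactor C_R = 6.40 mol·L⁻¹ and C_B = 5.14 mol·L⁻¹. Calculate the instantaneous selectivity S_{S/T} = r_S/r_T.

S_{S/T} = r_S/r_T = (k₁·C_R^2·C_B)/(k₂·C_R) = (k₁/k₂)·C_R·C_B.
= (0.180×6.400^2×5.140) / (0.247×6.400) = 37.90/1.581 = 24.0.
Since the desired path is higher order in R, keeping C_R high (PFR or concentrated feed) favours S.

24.0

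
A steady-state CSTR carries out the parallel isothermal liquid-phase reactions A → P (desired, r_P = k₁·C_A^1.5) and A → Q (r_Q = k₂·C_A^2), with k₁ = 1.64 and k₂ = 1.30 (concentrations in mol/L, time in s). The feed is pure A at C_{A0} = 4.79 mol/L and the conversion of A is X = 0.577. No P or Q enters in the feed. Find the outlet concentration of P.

Exit C_A = C_{A0}(1−X) = 4.79×0.423 = 2.026 mol/L.
A CSTR operates uniformly at the exit composition, giving r_P = 4.730 and r_Q = 5.337 (each k·C_A^n at C_A = 2.026).
Fraction of consumed A going to P: r_P/(r_P+r_Q) = 0.4699.
C_P = 0.4699·C_{A0}·X = 0.4699×4.79×0.577 = 1.30 mol/L.

1.30 mol/L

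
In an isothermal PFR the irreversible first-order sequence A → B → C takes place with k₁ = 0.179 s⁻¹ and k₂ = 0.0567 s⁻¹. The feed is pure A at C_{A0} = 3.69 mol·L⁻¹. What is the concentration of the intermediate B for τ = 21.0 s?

For first-order series with pure A initially, C_B(τ) = k₁C_{A0}/(k₂−k₁)·(e^(−k₁τ) − e^(−k₂τ)).
e^(−k₁τ) = e^(−0.179×21.0) = e^(−3.759) = 0.02331; e^(−k₂τ) = e^(−1.191) = 0.3040.
C_B = 0.179×3.69/(0.0567−0.179) × (0.02331−0.3040) = (-5.401)×(-0.2807) = 1.516 mol·L⁻¹.

1.52 mol·L⁻¹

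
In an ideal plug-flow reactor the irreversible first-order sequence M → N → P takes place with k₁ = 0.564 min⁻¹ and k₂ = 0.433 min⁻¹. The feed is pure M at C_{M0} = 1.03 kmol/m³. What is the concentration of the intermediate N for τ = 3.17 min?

Solving the coupled first-order balances gives C_N(τ) = [k₁/(k₂−k₁)]·C_{M0}·(e^(−k₁τ) − e^(−k₂τ)).
e^(−k₁τ) = e^(−0.564×3.17) = e^(−1.788) = 0.1673; e^(−k₂τ) = e^(−1.373) = 0.2534.
C_N = 0.564×1.03/(0.433−0.564) × (0.1673−0.2534) = (-4.435)×(-0.08613) = 0.3819 kmol/m³.

0.382 kmol/m³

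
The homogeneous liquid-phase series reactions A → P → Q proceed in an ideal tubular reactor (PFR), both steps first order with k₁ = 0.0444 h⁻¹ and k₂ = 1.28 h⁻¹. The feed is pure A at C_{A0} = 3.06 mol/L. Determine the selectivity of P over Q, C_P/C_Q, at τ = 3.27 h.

0.292

For first-order series with pure A initially, C_P(τ) = k₁C_{A0}/(k₂−k₁)·(e^(−k₁τ) − e^(−k₂τ)).
e^(−k₁τ) = e^(−0.0444×3.27) = e^(−0.1452) = 0.8649; e^(−k₂τ) = e^(−4.186) = 0.01521.
C_P = 0.0444×3.06/(1.28−0.0444) × (0.8649−0.01521) = 0.1100×0.8496 = 0.09343 mol/L.
C_A = C_{A0}e^(−k₁τ) = 2.646 mol/L, so C_Q = C_{A0}−C_A−C_P = 0.3201 mol/L; C_P/C_Q = 0.292.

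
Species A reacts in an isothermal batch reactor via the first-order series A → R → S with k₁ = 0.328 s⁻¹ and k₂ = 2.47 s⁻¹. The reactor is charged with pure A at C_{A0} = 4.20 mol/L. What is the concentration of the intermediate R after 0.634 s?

Solving the coupled first-order balances gives C_R(t) = [k₁/(k₂−k₁)]·C_{A0}·(e^(−k₁t) − e^(−k₂t)).
e^(−k₁t) = e^(−0.328×0.634) = e^(−0.2080) = 0.8122; e^(−k₂t) = e^(−1.566) = 0.2089.
C_R = 0.328×4.20/(2.47−0.328) × (0.8122−0.2089) = 0.6431×0.6034 = 0.3880 mol/L.

0.388 mol/L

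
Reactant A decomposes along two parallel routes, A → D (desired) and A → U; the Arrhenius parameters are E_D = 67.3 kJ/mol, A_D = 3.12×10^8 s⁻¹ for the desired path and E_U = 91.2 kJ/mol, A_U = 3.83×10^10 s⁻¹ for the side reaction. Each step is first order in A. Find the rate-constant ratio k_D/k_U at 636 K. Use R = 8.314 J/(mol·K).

k_D/k_U = (A_D/A_U)·exp[−(E_D−E_U)/(RT)] = (A_D/A_U)·exp[(E_U−E_D)/(RT)].
(E_U−E_D)/(RT) = (91.2−67.3)×10³/(8.314×636) = 23900/5288 = 4.520.
k_D/k_U = (3.12×10^8/3.83×10^10)·exp(4.520) = 0.008146 × 91.83 = 0.748.

0.748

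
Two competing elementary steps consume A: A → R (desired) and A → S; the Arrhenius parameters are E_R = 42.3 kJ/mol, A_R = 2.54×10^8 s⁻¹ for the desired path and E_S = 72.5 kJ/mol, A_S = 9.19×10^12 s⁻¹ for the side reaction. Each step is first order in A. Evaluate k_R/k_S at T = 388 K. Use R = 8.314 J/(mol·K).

Since both paths have the same order in A, the concentration cancels and S_{R/S} = k_R/k_S = (A_R/A_S)·exp[(E_S−E_R)/(RT)].
(E_S−E_R)/(RT) = (72.5−42.3)×10³/(8.314×388) = 30200/3226 = 9.362.
k_R/k_S = (2.54×10^8/9.19×10^12)·exp(9.362) = 2.764×10^-5 × 11637 = 0.322.

0.322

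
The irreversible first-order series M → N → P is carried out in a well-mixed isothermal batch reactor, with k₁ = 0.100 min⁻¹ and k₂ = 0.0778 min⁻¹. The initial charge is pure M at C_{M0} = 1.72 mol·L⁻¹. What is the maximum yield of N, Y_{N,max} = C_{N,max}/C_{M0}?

Evaluating C_N at t_opt = ln(k₂/k₁)/(k₂−k₁) gives C_{N,max}/C_{M0} = (k₁/k₂)^[k₂/(k₂−k₁)].
= (0.100/0.0778)^(0.0778/(0.0778−0.100)) = (1.285)^(-3.505) = 0.4149.

0.415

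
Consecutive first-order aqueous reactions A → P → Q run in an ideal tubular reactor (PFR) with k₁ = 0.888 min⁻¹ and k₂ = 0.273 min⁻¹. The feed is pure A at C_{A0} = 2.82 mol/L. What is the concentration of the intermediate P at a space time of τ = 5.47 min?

0.883 mol/L

For first-order series with pure A initially, C_P(τ) = k₁C_{A0}/(k₂−k₁)·(e^(−k₁τ) − e^(−k₂τ)).
e^(−k₁τ) = e^(−0.888×5.47) = e^(−4.857) = 0.007771; e^(−k₂τ) = e^(−1.493) = 0.2246.
C_P = 0.888×2.82/(0.273−0.888) × (0.007771−0.2246) = (-4.072)×(-0.2169) = 0.8830 mol/L.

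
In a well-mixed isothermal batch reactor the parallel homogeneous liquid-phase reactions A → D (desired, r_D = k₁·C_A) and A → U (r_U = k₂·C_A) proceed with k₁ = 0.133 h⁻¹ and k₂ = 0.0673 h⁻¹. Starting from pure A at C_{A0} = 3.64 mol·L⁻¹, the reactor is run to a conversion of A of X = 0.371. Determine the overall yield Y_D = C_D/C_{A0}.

C_A = C_{A0}(1−X) = 2.290 mol·L⁻¹.
Both paths are first order in A, so the instantaneous fraction to D is constant: dC_D/d(−C_A) = k₁/(k₁+k₂) = 0.6640.
C_D = 0.6640·(C_{A0}−C_A) = 0.6640×1.350 = 0.897 mol·L⁻¹.
Y_D = C_D/C_{A0} = 0.8967/3.64 = 0.246.

0.246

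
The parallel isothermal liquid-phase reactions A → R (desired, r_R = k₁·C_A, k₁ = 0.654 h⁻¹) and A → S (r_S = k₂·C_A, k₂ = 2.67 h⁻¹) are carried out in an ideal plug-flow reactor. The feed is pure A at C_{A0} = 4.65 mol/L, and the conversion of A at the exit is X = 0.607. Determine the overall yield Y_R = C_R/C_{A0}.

0.119

C_A = C_{A0}(1−X) = 1.827 mol/L.
Both paths are first order in A, so the instantaneous fraction to R is constant: dC_R/d(−C_A) = k₁/(k₁+k₂) = 0.1968.
C_R = 0.1968·(C_{A0}−C_A) = 0.1968×2.823 = 0.555 mol/L.
Y_R = C_R/C_{A0} = 0.5553/4.65 = 0.119.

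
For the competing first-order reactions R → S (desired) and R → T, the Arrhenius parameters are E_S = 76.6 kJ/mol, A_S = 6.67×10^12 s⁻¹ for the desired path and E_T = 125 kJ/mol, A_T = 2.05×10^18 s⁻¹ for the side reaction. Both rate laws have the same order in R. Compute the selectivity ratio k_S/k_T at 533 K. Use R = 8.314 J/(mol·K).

k_S/k_T = (A_S/A_T)·exp[−(E_S−E_T)/(RT)] = (A_S/A_T)·exp[(E_T−E_S)/(RT)].
(E_T−E_S)/(RT) = (125−76.6)×10³/(8.314×533) = 48400/4431 = 10.92.
k_S/k_T = (6.67×10^12/2.05×10^18)·exp(10.92) = 3.254×10^-6 × 55390 = 0.180.

0.180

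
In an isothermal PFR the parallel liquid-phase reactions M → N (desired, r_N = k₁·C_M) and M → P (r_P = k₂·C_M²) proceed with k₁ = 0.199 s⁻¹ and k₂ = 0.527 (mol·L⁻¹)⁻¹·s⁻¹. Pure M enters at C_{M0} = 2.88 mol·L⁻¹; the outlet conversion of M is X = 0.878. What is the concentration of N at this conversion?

0.565 mol·L⁻¹

C_M = C_{M0}(1−X) = 0.3514 mol·L⁻¹.
Along a PFR/batch, dC_N/dC_M = −r_N/(r_N+r_P) = −k₁/(k₁+k₂·C_M).
Integrating from C_{M0} to C_M: C_N = (0.199/0.527)·ln[(0.199+0.527·2.88)/(0.199+0.527·0.351)] = 0.3776·ln(1.717/0.3842) = 0.5653 mol·L⁻¹.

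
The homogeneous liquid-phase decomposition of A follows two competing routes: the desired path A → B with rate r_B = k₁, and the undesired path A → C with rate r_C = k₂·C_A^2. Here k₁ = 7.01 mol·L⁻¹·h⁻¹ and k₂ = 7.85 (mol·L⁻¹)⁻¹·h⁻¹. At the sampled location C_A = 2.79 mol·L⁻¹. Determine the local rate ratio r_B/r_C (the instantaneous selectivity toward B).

S_{B/C} = r_B/r_C = (k₁)/(k₂·C_A^2) = (k₁/k₂)·C_A^-2.
= (7.01) / (7.85×2.790^2) = 7.010/61.11 = 0.115.
The undesired path is higher order in A, so low C_A (CSTR or dilute feed) favours B.

0.115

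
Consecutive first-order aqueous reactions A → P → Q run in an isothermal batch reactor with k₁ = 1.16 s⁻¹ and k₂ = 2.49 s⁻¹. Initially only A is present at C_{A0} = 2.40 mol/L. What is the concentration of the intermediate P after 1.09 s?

For first-order series with pure A initially, C_P(t) = k₁C_{A0}/(k₂−k₁)·(e^(−k₁t) − e^(−k₂t)).
e^(−k₁t) = e^(−1.16×1.09) = e^(−1.264) = 0.2824; e^(−k₂t) = e^(−2.714) = 0.06626.
C_P = 1.16×2.40/(2.49−1.16) × (0.2824−0.06626) = 2.093×0.2161 = 0.4524 mol/L.

0.452 mol/L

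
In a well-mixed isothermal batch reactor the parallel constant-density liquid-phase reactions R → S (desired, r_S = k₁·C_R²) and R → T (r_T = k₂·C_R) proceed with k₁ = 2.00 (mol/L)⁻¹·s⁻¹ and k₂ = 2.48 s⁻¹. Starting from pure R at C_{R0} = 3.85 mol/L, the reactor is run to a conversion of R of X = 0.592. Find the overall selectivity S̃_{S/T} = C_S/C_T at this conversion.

C_R = C_{R0}(1−X) = 1.571 mol/L.
Along a PFR/batch, dC_T/dC_R = −r_T/(r_S+r_T) = −k₂/(k₂+k₁·C_R).
Integrating from C_{R0} to C_R: C_T = (2.48/2.00)·ln[(2.48+2.00·3.85)/(2.48+2.00·1.57)] = 1.240·ln(10.18/5.622) = 0.7363 mol/L.
Then C_S = (C_{R0}−C_R) − C_T = 2.279 − 0.7363 = 1.543 mol/L.
S̃_{S/T} = C_S/C_T = 1.543/0.7363 = 2.10.

2.10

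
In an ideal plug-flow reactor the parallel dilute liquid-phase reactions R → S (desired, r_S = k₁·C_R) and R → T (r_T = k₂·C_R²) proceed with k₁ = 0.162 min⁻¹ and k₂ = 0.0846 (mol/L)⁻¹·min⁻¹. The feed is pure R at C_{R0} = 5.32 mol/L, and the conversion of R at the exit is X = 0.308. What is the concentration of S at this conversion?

0.492 mol/L

C_R = C_{R0}(1−X) = 3.681 mol/L.
Along a PFR/batch, dC_S/dC_R = −r_S/(r_S+r_T) = −k₁/(k₁+k₂·C_R).
Integrating from C_{R0} to C_R: C_S = (0.162/0.0846)·ln[(0.162+0.0846·5.32)/(0.162+0.0846·3.68)] = 1.915·ln(0.6121/0.4734) = 0.4918 mol/L.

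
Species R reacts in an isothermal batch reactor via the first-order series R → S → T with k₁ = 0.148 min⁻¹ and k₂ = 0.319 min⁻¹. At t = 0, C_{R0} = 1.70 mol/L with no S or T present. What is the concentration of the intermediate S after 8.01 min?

0.335 mol/L

Solving the coupled first-order balances gives C_S(t) = [k₁/(k₂−k₁)]·C_{R0}·(e^(−k₁t) − e^(−k₂t)).
e^(−k₁t) = e^(−0.148×8.01) = e^(−1.185) = 0.3056; e^(−k₂t) = e^(−2.555) = 0.07768.
C_S = 0.148×1.70/(0.319−0.148) × (0.3056−0.07768) = 1.471×0.2279 = 0.3354 mol/L.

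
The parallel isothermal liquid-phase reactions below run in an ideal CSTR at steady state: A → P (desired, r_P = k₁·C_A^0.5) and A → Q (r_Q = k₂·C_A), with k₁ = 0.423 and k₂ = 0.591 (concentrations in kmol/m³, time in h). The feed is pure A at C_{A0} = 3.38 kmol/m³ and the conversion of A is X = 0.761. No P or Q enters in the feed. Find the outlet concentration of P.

Exit C_A = C_{A0}(1−X) = 3.38×0.239 = 0.8078 kmol/m³.
Rates in a CSTR are evaluated at the outlet concentration: r_P = 0.423×0.8078^0.5 = 0.3802, r_Q = 0.591×0.8078 = 0.4774.
Fraction of consumed A going to P: r_P/(r_P+r_Q) = 0.4433.
C_P = 0.4433·C_{A0}·X = 0.4433×3.38×0.761 = 1.14 kmol/m³.

1.14 kmol/m³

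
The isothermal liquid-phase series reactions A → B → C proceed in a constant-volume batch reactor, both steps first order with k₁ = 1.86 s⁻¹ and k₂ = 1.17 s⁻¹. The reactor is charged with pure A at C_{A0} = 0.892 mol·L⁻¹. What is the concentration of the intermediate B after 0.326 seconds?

0.331 mol·L⁻¹

Solving the coupled first-order balances gives C_B(t) = [k₁/(k₂−k₁)]·C_{A0}·(e^(−k₁t) − e^(−k₂t)).
e^(−k₁t) = e^(−1.86×0.326) = e^(−0.6064) = 0.5453; e^(−k₂t) = e^(−0.3814) = 0.6829.
C_B = 1.86×0.892/(1.17−1.86) × (0.5453−0.6829) = (-2.405)×(-0.1376) = 0.3308 mol·L⁻¹.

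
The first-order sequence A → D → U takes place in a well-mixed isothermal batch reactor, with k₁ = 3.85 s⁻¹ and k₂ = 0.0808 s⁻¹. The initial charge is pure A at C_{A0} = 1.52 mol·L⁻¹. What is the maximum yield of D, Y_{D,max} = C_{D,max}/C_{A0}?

At the optimum, C_{D,max}/C_{A0} = (k₁/k₂)^[k₂/(k₂−k₁)].
= (3.85/0.0808)^(0.0808/(0.0808−3.85)) = (47.65)^(-0.02144) = 0.9205.

0.921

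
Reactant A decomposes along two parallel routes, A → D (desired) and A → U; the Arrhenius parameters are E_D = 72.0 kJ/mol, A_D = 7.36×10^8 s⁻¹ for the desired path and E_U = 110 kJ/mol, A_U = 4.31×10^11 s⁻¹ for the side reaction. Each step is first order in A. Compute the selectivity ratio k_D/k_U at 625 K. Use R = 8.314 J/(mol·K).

2.56

With equal orders, S_{D/U} = k_D/k_U = (A_D/A_U)·exp[(E_U−E_D)/(RT)].
(E_U−E_D)/(RT) = (110−72.0)×10³/(8.314×625) = 38000/5196 = 7.313.
k_D/k_U = (7.36×10^8/4.31×10^11)·exp(7.313) = 0.001708 × 1500 = 2.56.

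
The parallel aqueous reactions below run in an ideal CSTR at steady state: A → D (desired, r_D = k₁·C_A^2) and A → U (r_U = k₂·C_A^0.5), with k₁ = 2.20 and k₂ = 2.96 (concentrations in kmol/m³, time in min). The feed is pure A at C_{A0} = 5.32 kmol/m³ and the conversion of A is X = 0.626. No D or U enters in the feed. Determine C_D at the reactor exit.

Exit C_A = C_{A0}(1−X) = 5.32×0.374 = 1.990 kmol/m³.
A CSTR operates uniformly at the exit composition, giving r_D = 8.709 and r_U = 4.175 (each k·C_A^n at C_A = 1.990).
Fraction of consumed A going to D: r_D/(r_D+r_U) = 0.6760.
C_D = 0.6760·C_{A0}·X = 0.6760×5.32×0.626 = 2.25 kmol/m³.

2.25 kmol/m³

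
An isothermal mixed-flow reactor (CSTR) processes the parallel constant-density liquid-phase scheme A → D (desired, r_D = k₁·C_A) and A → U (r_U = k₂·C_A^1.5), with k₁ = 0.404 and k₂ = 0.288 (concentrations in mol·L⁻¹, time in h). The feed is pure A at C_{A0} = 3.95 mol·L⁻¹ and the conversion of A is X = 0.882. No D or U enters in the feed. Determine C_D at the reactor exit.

2.34 mol·L⁻¹

Exit C_A = C_{A0}(1−X) = 3.95×0.118 = 0.4661 mol·L⁻¹.
Rates in a CSTR are evaluated at the outlet concentration: r_D = 0.404×0.4661 = 0.1883, r_U = 0.288×0.4661^1.5 = 0.09165.
Fraction of consumed A going to D: r_D/(r_D+r_U) = 0.6726.
C_D = 0.6726·C_{A0}·X = 0.6726×3.95×0.882 = 2.34 mol·L⁻¹.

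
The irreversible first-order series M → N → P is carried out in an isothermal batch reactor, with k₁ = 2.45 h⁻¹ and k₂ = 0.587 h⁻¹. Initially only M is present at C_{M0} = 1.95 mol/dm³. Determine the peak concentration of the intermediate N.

Evaluating C_N at t_opt = ln(k₂/k₁)/(k₂−k₁) gives C_{N,max}/C_{M0} = (k₁/k₂)^[k₂/(k₂−k₁)].
= (2.45/0.587)^(0.587/(0.587−2.45)) = (4.174)^(-0.3151) = 0.6375.
C_{N,max} = 0.6375×1.95 = 1.24 mol/dm³.

1.24 mol/dm³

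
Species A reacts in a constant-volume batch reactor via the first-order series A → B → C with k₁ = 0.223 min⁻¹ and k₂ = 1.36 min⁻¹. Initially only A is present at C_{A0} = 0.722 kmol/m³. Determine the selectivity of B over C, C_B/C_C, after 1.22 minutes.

For first-order series with pure A initially, C_B(t) = k₁C_{A0}/(k₂−k₁)·(e^(−k₁t) − e^(−k₂t)).
e^(−k₁t) = e^(−0.223×1.22) = e^(−0.2721) = 0.7618; e^(−k₂t) = e^(−1.659) = 0.1903.
C_B = 0.223×0.722/(1.36−0.223) × (0.7618−0.1903) = 0.1416×0.5715 = 0.08093 kmol/m³.
C_A = C_{A0}e^(−k₁t) = 0.5500 kmol/m³, so C_C = C_{A0}−C_A−C_B = 0.09104 kmol/m³; C_B/C_C = 0.889.

0.889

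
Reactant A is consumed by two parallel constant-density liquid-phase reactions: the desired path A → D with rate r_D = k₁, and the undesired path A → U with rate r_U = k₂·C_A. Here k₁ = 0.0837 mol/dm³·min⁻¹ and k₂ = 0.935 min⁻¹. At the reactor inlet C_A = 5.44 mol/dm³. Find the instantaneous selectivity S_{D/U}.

S_{D/U} = r_D/r_U = (k₁)/(k₂·C_A) = (k₁/k₂)·C_A⁻¹.
= (0.0837) / (0.935×5.440) = 0.08370/5.086 = 0.0165.

0.0165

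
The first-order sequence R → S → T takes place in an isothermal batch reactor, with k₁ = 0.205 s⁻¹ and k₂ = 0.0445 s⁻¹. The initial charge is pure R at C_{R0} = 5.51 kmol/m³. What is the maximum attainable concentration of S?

At the optimum, C_{S,max}/C_{R0} = (k₁/k₂)^[k₂/(k₂−k₁)].
= (0.205/0.0445)^(0.0445/(0.0445−0.205)) = (4.607)^(-0.2773) = 0.6547.
C_{S,max} = 0.6547×5.51 = 3.61 kmol/m³.

3.61 kmol/m³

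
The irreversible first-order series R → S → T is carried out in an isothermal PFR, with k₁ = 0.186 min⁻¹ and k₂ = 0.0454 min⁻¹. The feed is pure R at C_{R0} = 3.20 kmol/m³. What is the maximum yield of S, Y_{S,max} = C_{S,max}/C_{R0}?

0.634

For a first-order series the maximum intermediate yield is C_{S,max}/C_{R0} = (k₁/k₂)^[k₂/(k₂−k₁)].
= (0.186/0.0454)^(0.0454/(0.0454−0.186)) = (4.097)^(-0.3229) = 0.6342.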